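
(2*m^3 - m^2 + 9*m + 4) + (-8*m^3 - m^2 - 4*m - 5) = -6*m^3 - 2*m^2 + 5*m - 1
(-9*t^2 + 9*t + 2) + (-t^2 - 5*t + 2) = -10*t^2 + 4*t + 4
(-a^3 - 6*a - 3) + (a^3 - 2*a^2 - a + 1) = -2*a^2 - 7*a - 2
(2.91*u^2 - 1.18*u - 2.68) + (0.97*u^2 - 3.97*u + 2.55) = 3.88*u^2 - 5.15*u - 0.13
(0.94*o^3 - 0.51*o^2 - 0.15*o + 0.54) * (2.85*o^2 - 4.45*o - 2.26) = 2.679*o^5 - 5.6365*o^4 - 0.2824*o^3 + 3.3591*o^2 - 2.064*o - 1.2204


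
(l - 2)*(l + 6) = l^2 + 4*l - 12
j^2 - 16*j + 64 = (j - 8)^2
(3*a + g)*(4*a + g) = 12*a^2 + 7*a*g + g^2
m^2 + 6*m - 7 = (m - 1)*(m + 7)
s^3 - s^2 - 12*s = s*(s - 4)*(s + 3)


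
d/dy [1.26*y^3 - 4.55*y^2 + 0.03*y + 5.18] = 3.78*y^2 - 9.1*y + 0.03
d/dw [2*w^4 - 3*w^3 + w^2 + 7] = w*(8*w^2 - 9*w + 2)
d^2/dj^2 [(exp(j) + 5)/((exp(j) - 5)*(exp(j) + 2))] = (exp(4*j) + 23*exp(3*j) + 15*exp(2*j) + 215*exp(j) - 50)*exp(j)/(exp(6*j) - 9*exp(5*j) - 3*exp(4*j) + 153*exp(3*j) + 30*exp(2*j) - 900*exp(j) - 1000)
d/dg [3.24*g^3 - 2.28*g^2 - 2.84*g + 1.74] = 9.72*g^2 - 4.56*g - 2.84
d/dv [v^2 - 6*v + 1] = 2*v - 6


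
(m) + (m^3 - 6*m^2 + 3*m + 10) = m^3 - 6*m^2 + 4*m + 10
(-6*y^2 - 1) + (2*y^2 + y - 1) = -4*y^2 + y - 2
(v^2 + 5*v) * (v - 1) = v^3 + 4*v^2 - 5*v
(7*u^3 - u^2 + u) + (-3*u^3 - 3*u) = 4*u^3 - u^2 - 2*u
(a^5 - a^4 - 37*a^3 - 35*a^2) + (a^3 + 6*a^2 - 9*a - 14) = a^5 - a^4 - 36*a^3 - 29*a^2 - 9*a - 14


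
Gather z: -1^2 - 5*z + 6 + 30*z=25*z + 5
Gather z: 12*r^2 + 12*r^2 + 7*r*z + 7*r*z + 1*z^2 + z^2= 24*r^2 + 14*r*z + 2*z^2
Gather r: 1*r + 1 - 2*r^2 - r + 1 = 2 - 2*r^2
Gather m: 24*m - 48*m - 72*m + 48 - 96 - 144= -96*m - 192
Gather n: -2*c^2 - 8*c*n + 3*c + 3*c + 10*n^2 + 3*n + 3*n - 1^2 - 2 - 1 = -2*c^2 + 6*c + 10*n^2 + n*(6 - 8*c) - 4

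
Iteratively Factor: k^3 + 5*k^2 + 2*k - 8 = (k - 1)*(k^2 + 6*k + 8) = (k - 1)*(k + 2)*(k + 4)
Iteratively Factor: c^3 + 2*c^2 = (c)*(c^2 + 2*c) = c^2*(c + 2)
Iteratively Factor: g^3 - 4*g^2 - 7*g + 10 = (g - 5)*(g^2 + g - 2) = (g - 5)*(g - 1)*(g + 2)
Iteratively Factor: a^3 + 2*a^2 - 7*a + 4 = (a - 1)*(a^2 + 3*a - 4) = (a - 1)^2*(a + 4)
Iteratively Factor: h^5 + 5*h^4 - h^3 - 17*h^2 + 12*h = (h - 1)*(h^4 + 6*h^3 + 5*h^2 - 12*h) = (h - 1)*(h + 3)*(h^3 + 3*h^2 - 4*h) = (h - 1)^2*(h + 3)*(h^2 + 4*h) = h*(h - 1)^2*(h + 3)*(h + 4)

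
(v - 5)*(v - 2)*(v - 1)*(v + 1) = v^4 - 7*v^3 + 9*v^2 + 7*v - 10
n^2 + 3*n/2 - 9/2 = (n - 3/2)*(n + 3)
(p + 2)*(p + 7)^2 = p^3 + 16*p^2 + 77*p + 98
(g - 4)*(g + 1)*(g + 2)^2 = g^4 + g^3 - 12*g^2 - 28*g - 16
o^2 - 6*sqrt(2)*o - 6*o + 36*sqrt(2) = (o - 6)*(o - 6*sqrt(2))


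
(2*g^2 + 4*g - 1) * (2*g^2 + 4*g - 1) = 4*g^4 + 16*g^3 + 12*g^2 - 8*g + 1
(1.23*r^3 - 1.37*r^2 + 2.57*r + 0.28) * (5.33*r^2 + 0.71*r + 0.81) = 6.5559*r^5 - 6.4288*r^4 + 13.7217*r^3 + 2.2074*r^2 + 2.2805*r + 0.2268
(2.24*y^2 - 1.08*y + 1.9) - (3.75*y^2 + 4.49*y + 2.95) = -1.51*y^2 - 5.57*y - 1.05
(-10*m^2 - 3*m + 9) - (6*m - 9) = -10*m^2 - 9*m + 18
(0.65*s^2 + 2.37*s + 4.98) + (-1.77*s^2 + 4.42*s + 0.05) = -1.12*s^2 + 6.79*s + 5.03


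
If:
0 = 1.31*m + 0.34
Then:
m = -0.26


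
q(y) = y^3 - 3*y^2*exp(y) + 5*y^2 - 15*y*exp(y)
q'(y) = -3*y^2*exp(y) + 3*y^2 - 21*y*exp(y) + 10*y - 15*exp(y)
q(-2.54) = 17.35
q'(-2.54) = -4.55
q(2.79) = -1000.92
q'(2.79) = -1527.07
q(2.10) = -333.96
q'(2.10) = -556.43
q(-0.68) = 6.46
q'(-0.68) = -6.48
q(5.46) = -39968.54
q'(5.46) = -51364.59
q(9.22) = -3970221.03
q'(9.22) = -4681108.18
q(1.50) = -116.46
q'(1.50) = -216.90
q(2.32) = -479.02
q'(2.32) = -773.36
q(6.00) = -79482.90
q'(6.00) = -100285.77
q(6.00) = -79482.90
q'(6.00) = -100285.77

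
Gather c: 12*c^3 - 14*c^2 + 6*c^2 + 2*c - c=12*c^3 - 8*c^2 + c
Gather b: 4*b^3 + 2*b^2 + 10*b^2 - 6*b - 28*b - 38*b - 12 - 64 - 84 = 4*b^3 + 12*b^2 - 72*b - 160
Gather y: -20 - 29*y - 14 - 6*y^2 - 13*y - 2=-6*y^2 - 42*y - 36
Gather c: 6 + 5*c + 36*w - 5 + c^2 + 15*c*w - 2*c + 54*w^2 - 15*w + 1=c^2 + c*(15*w + 3) + 54*w^2 + 21*w + 2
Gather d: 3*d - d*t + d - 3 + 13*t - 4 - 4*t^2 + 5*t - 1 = d*(4 - t) - 4*t^2 + 18*t - 8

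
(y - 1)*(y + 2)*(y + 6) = y^3 + 7*y^2 + 4*y - 12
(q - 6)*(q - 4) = q^2 - 10*q + 24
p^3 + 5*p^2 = p^2*(p + 5)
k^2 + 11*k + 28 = (k + 4)*(k + 7)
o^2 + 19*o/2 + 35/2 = (o + 5/2)*(o + 7)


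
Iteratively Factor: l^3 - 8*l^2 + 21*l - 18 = (l - 3)*(l^2 - 5*l + 6) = (l - 3)*(l - 2)*(l - 3)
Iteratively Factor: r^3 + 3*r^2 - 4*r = (r)*(r^2 + 3*r - 4) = r*(r - 1)*(r + 4)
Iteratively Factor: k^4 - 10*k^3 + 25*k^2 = (k - 5)*(k^3 - 5*k^2) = k*(k - 5)*(k^2 - 5*k) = k*(k - 5)^2*(k)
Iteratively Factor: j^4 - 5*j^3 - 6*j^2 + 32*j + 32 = (j - 4)*(j^3 - j^2 - 10*j - 8) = (j - 4)^2*(j^2 + 3*j + 2) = (j - 4)^2*(j + 2)*(j + 1)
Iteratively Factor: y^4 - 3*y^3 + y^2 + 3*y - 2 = (y - 2)*(y^3 - y^2 - y + 1) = (y - 2)*(y + 1)*(y^2 - 2*y + 1) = (y - 2)*(y - 1)*(y + 1)*(y - 1)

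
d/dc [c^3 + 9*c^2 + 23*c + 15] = 3*c^2 + 18*c + 23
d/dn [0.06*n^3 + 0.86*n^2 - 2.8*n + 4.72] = 0.18*n^2 + 1.72*n - 2.8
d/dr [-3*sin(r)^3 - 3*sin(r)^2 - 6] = -3*(3*sin(r) + 2)*sin(r)*cos(r)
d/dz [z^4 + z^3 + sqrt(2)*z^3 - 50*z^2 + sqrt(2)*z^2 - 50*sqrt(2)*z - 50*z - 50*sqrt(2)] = 4*z^3 + 3*z^2 + 3*sqrt(2)*z^2 - 100*z + 2*sqrt(2)*z - 50*sqrt(2) - 50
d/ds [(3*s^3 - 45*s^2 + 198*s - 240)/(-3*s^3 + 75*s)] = (-15*s^2 + 32*s + 80)/(s^2*(s^2 + 10*s + 25))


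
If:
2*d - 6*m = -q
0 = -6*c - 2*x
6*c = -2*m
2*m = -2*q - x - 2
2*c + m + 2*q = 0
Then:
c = 1/4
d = -37/16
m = -3/4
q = 1/8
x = -3/4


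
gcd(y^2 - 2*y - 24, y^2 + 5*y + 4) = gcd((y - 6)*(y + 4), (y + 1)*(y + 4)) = y + 4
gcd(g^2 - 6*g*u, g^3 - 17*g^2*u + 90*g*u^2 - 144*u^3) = -g + 6*u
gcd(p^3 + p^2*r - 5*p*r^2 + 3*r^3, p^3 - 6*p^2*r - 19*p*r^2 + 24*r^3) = p^2 + 2*p*r - 3*r^2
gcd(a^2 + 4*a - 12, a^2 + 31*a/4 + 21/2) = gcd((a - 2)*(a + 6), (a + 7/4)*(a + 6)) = a + 6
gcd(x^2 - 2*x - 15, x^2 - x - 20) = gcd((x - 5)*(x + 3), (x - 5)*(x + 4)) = x - 5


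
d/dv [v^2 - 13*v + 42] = 2*v - 13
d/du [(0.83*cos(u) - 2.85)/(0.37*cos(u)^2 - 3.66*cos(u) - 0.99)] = (0.3071*cos(u)^2 - 2.109*cos(u) + 11.2527)*sin(u)/(0.1369*cos(u)^4 - 2.7084*cos(u)^3 + 12.663*cos(u)^2 + 7.2468*cos(u) + 0.9801)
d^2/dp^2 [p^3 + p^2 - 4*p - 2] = 6*p + 2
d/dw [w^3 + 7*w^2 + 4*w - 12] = 3*w^2 + 14*w + 4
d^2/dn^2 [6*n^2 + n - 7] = 12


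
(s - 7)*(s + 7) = s^2 - 49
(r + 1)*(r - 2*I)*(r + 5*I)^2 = r^4 + r^3 + 8*I*r^3 - 5*r^2 + 8*I*r^2 - 5*r + 50*I*r + 50*I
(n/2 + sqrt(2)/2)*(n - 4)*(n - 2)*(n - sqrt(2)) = n^4/2 - 3*n^3 + 3*n^2 + 6*n - 8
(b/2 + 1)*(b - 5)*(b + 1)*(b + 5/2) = b^4/2 + b^3/4 - 9*b^2 - 85*b/4 - 25/2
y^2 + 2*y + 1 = (y + 1)^2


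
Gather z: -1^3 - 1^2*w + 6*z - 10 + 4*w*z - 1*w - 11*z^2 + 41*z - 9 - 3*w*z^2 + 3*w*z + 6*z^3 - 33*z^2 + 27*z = -2*w + 6*z^3 + z^2*(-3*w - 44) + z*(7*w + 74) - 20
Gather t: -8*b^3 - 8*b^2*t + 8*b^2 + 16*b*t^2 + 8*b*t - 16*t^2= -8*b^3 + 8*b^2 + t^2*(16*b - 16) + t*(-8*b^2 + 8*b)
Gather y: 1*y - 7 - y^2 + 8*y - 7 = -y^2 + 9*y - 14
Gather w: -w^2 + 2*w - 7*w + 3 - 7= -w^2 - 5*w - 4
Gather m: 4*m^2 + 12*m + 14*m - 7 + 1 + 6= 4*m^2 + 26*m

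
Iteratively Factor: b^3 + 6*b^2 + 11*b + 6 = (b + 1)*(b^2 + 5*b + 6) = (b + 1)*(b + 2)*(b + 3)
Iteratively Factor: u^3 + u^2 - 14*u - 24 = (u + 3)*(u^2 - 2*u - 8) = (u - 4)*(u + 3)*(u + 2)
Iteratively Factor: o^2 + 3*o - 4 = (o - 1)*(o + 4)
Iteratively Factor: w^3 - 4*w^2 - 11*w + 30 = (w - 5)*(w^2 + w - 6) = (w - 5)*(w + 3)*(w - 2)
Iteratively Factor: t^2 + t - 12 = (t + 4)*(t - 3)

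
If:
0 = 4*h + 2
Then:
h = -1/2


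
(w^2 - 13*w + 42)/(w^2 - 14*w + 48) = (w - 7)/(w - 8)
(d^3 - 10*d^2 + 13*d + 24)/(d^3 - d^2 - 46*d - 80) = (d^2 - 2*d - 3)/(d^2 + 7*d + 10)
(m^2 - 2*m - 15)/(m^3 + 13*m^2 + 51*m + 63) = (m - 5)/(m^2 + 10*m + 21)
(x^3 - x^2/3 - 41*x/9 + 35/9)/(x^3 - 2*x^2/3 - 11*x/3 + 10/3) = (x + 7/3)/(x + 2)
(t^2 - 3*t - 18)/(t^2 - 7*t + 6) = (t + 3)/(t - 1)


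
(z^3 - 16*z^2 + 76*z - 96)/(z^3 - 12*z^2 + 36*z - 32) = (z - 6)/(z - 2)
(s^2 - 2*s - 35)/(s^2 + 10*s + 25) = (s - 7)/(s + 5)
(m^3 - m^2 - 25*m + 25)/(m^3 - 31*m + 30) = (m + 5)/(m + 6)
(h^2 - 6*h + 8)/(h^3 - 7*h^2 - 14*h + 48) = (h - 4)/(h^2 - 5*h - 24)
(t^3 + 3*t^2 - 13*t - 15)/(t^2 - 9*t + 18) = (t^2 + 6*t + 5)/(t - 6)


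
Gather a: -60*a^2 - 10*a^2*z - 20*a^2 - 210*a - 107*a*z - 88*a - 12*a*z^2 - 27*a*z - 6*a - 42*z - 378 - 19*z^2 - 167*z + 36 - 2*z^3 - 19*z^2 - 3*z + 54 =a^2*(-10*z - 80) + a*(-12*z^2 - 134*z - 304) - 2*z^3 - 38*z^2 - 212*z - 288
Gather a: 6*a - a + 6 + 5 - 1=5*a + 10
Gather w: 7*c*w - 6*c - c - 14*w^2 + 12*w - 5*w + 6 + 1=-7*c - 14*w^2 + w*(7*c + 7) + 7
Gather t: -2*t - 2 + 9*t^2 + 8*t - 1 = 9*t^2 + 6*t - 3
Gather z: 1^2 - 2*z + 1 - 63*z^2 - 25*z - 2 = -63*z^2 - 27*z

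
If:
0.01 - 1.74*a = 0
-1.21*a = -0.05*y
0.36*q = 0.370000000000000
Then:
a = 0.01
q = 1.03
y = 0.14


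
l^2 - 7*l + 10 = (l - 5)*(l - 2)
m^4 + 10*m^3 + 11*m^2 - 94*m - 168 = (m - 3)*(m + 2)*(m + 4)*(m + 7)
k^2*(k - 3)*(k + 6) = k^4 + 3*k^3 - 18*k^2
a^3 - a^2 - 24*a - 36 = (a - 6)*(a + 2)*(a + 3)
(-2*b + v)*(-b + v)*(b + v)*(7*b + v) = 14*b^4 - 5*b^3*v - 15*b^2*v^2 + 5*b*v^3 + v^4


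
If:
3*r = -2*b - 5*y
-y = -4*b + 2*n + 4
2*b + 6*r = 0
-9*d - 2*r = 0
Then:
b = -5*y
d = -10*y/27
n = -21*y/2 - 2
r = 5*y/3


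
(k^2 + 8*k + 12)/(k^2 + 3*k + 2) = (k + 6)/(k + 1)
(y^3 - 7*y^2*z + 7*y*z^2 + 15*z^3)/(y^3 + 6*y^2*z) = (y^3 - 7*y^2*z + 7*y*z^2 + 15*z^3)/(y^2*(y + 6*z))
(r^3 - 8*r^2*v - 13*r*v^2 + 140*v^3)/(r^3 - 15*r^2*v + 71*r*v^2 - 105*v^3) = (r + 4*v)/(r - 3*v)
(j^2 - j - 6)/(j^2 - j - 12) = (-j^2 + j + 6)/(-j^2 + j + 12)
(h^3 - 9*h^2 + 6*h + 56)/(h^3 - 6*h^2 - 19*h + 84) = (h^2 - 2*h - 8)/(h^2 + h - 12)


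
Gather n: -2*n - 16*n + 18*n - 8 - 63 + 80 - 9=0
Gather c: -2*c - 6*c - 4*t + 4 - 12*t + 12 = -8*c - 16*t + 16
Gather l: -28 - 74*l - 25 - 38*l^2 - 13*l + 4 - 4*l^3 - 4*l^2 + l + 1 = -4*l^3 - 42*l^2 - 86*l - 48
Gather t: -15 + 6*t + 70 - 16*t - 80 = -10*t - 25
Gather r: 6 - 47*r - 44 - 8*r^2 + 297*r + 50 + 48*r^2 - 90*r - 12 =40*r^2 + 160*r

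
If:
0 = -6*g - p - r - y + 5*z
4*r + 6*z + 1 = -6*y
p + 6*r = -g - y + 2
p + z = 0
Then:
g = 22*z/19 + 1/190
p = -z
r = 3*z/19 + 77/190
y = -21*z/19 - 83/190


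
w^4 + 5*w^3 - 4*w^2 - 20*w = w*(w - 2)*(w + 2)*(w + 5)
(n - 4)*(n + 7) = n^2 + 3*n - 28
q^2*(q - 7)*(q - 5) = q^4 - 12*q^3 + 35*q^2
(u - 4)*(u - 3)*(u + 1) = u^3 - 6*u^2 + 5*u + 12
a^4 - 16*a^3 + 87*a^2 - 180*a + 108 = (a - 6)^2*(a - 3)*(a - 1)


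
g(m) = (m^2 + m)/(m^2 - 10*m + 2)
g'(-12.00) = -0.02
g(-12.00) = 0.50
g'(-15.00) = -0.02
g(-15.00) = 0.56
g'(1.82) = -0.16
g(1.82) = -0.40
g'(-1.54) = -0.08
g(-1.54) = 0.04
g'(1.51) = -0.15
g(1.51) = -0.35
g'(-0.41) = -0.04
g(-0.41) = -0.04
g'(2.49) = -0.20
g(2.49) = -0.52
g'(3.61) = -0.29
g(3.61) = -0.79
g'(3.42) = -0.27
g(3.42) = -0.74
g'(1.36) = -0.14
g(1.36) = -0.33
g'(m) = (10 - 2*m)*(m^2 + m)/(m^2 - 10*m + 2)^2 + (2*m + 1)/(m^2 - 10*m + 2) = (-11*m^2 + 4*m + 2)/(m^4 - 20*m^3 + 104*m^2 - 40*m + 4)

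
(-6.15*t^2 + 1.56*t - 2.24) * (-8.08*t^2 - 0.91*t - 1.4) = 49.692*t^4 - 7.0083*t^3 + 25.2896*t^2 - 0.1456*t + 3.136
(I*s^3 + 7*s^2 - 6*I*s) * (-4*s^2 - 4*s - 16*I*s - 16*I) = -4*I*s^5 - 12*s^4 - 4*I*s^4 - 12*s^3 - 88*I*s^3 - 96*s^2 - 88*I*s^2 - 96*s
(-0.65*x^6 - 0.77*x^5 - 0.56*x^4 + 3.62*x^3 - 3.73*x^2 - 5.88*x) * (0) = 0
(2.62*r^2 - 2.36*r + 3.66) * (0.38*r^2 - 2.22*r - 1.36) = 0.9956*r^4 - 6.7132*r^3 + 3.0668*r^2 - 4.9156*r - 4.9776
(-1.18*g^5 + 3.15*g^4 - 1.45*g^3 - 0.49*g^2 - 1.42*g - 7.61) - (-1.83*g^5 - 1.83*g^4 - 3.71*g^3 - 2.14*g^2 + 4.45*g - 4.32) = 0.65*g^5 + 4.98*g^4 + 2.26*g^3 + 1.65*g^2 - 5.87*g - 3.29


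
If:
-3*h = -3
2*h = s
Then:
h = 1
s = 2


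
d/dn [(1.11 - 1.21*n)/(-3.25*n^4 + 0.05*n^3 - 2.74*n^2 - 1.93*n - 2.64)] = (-11.7975*n^4 + 14.551*n^3 - 3.4819*n^2 + 6.0828*n + 5.3367)/(10.5625*n^8 - 0.325*n^7 + 17.8125*n^6 + 12.271*n^5 + 24.4746*n^4 + 10.3124*n^3 + 18.1921*n^2 + 10.1904*n + 6.9696)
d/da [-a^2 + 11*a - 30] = 11 - 2*a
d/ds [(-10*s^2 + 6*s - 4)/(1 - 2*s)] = 2*(10*s^2 - 10*s - 1)/(4*s^2 - 4*s + 1)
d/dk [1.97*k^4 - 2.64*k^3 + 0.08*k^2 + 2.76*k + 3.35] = 7.88*k^3 - 7.92*k^2 + 0.16*k + 2.76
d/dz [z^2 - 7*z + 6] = 2*z - 7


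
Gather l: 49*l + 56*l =105*l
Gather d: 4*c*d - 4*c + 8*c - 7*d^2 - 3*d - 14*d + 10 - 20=4*c - 7*d^2 + d*(4*c - 17) - 10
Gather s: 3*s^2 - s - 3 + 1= 3*s^2 - s - 2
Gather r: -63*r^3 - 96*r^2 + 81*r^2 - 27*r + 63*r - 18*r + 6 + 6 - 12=-63*r^3 - 15*r^2 + 18*r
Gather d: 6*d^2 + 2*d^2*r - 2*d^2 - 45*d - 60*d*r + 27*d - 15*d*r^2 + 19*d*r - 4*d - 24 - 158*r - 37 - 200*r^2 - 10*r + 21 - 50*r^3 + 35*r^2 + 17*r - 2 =d^2*(2*r + 4) + d*(-15*r^2 - 41*r - 22) - 50*r^3 - 165*r^2 - 151*r - 42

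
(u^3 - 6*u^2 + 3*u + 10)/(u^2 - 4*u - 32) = (-u^3 + 6*u^2 - 3*u - 10)/(-u^2 + 4*u + 32)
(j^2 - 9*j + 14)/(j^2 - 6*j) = (j^2 - 9*j + 14)/(j*(j - 6))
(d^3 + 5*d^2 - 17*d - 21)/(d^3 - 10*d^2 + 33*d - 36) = (d^2 + 8*d + 7)/(d^2 - 7*d + 12)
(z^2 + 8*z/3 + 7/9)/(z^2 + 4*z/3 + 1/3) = (z + 7/3)/(z + 1)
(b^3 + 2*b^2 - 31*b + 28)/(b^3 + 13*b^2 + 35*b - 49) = (b - 4)/(b + 7)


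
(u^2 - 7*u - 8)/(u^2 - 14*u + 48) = (u + 1)/(u - 6)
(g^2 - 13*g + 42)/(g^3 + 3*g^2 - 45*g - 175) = (g - 6)/(g^2 + 10*g + 25)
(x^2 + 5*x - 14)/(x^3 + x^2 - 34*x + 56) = 1/(x - 4)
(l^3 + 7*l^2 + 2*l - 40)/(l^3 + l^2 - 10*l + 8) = (l + 5)/(l - 1)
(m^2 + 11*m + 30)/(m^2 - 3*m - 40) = (m + 6)/(m - 8)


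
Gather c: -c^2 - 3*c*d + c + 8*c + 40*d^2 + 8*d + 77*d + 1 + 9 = -c^2 + c*(9 - 3*d) + 40*d^2 + 85*d + 10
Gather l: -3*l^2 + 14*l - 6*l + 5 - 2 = -3*l^2 + 8*l + 3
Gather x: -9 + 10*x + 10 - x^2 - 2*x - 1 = -x^2 + 8*x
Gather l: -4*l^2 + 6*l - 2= -4*l^2 + 6*l - 2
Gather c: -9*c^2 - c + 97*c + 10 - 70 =-9*c^2 + 96*c - 60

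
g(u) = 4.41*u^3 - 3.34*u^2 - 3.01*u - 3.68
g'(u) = 13.23*u^2 - 6.68*u - 3.01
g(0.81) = -5.97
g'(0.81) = 0.26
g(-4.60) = -489.76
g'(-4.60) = 307.66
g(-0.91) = -7.03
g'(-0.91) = 14.02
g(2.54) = 39.39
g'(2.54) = 65.38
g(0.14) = -4.15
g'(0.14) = -3.69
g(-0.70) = -4.72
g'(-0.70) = 8.15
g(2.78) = 56.89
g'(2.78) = 80.67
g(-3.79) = -280.33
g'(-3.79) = 212.34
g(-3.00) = -143.78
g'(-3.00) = 136.10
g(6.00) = 810.58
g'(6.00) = 433.19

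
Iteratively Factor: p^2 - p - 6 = (p - 3)*(p + 2)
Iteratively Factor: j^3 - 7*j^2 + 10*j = (j - 2)*(j^2 - 5*j) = j*(j - 2)*(j - 5)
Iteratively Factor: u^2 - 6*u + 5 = (u - 1)*(u - 5)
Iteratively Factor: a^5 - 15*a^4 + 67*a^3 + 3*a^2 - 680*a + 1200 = (a - 5)*(a^4 - 10*a^3 + 17*a^2 + 88*a - 240) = (a - 5)*(a + 3)*(a^3 - 13*a^2 + 56*a - 80) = (a - 5)*(a - 4)*(a + 3)*(a^2 - 9*a + 20) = (a - 5)^2*(a - 4)*(a + 3)*(a - 4)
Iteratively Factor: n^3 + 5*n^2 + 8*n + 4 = (n + 2)*(n^2 + 3*n + 2) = (n + 1)*(n + 2)*(n + 2)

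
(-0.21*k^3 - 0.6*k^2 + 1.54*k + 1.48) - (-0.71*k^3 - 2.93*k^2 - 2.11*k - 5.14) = 0.5*k^3 + 2.33*k^2 + 3.65*k + 6.62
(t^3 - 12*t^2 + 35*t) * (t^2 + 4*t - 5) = t^5 - 8*t^4 - 18*t^3 + 200*t^2 - 175*t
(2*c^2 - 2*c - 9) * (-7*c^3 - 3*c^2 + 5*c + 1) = -14*c^5 + 8*c^4 + 79*c^3 + 19*c^2 - 47*c - 9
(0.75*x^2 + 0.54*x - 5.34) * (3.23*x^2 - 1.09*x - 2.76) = 2.4225*x^4 + 0.9267*x^3 - 19.9068*x^2 + 4.3302*x + 14.7384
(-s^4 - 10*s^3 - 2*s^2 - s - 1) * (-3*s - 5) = 3*s^5 + 35*s^4 + 56*s^3 + 13*s^2 + 8*s + 5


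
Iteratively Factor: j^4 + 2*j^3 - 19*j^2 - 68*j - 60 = (j + 3)*(j^3 - j^2 - 16*j - 20) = (j + 2)*(j + 3)*(j^2 - 3*j - 10) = (j + 2)^2*(j + 3)*(j - 5)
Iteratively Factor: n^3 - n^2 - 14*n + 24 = (n - 2)*(n^2 + n - 12) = (n - 3)*(n - 2)*(n + 4)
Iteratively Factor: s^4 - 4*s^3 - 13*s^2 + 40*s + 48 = (s + 1)*(s^3 - 5*s^2 - 8*s + 48) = (s - 4)*(s + 1)*(s^2 - s - 12) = (s - 4)^2*(s + 1)*(s + 3)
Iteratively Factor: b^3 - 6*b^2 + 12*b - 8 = (b - 2)*(b^2 - 4*b + 4) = (b - 2)^2*(b - 2)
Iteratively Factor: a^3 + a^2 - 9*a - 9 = (a + 3)*(a^2 - 2*a - 3) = (a + 1)*(a + 3)*(a - 3)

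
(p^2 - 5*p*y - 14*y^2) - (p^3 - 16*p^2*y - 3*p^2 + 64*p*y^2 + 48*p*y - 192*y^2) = -p^3 + 16*p^2*y + 4*p^2 - 64*p*y^2 - 53*p*y + 178*y^2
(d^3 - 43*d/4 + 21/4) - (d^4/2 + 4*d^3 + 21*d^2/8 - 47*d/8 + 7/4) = -d^4/2 - 3*d^3 - 21*d^2/8 - 39*d/8 + 7/2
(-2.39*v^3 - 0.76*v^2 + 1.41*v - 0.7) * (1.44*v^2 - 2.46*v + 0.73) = -3.4416*v^5 + 4.785*v^4 + 2.1553*v^3 - 5.0314*v^2 + 2.7513*v - 0.511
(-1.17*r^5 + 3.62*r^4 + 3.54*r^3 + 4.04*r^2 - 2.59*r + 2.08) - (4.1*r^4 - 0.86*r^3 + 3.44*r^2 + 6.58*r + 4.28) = -1.17*r^5 - 0.48*r^4 + 4.4*r^3 + 0.6*r^2 - 9.17*r - 2.2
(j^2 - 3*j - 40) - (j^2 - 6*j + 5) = 3*j - 45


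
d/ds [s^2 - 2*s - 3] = 2*s - 2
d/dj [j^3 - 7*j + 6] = 3*j^2 - 7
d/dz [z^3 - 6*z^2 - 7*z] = 3*z^2 - 12*z - 7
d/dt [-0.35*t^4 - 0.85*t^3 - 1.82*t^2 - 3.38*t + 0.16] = -1.4*t^3 - 2.55*t^2 - 3.64*t - 3.38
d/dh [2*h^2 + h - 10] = 4*h + 1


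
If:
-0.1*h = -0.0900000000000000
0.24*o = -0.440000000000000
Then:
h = 0.90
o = -1.83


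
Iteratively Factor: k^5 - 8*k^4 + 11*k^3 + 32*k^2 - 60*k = (k)*(k^4 - 8*k^3 + 11*k^2 + 32*k - 60) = k*(k - 5)*(k^3 - 3*k^2 - 4*k + 12) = k*(k - 5)*(k - 2)*(k^2 - k - 6) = k*(k - 5)*(k - 3)*(k - 2)*(k + 2)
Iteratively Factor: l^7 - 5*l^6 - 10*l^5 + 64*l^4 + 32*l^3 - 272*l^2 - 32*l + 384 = (l - 2)*(l^6 - 3*l^5 - 16*l^4 + 32*l^3 + 96*l^2 - 80*l - 192) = (l - 2)*(l + 2)*(l^5 - 5*l^4 - 6*l^3 + 44*l^2 + 8*l - 96) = (l - 3)*(l - 2)*(l + 2)*(l^4 - 2*l^3 - 12*l^2 + 8*l + 32) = (l - 3)*(l - 2)*(l + 2)^2*(l^3 - 4*l^2 - 4*l + 16) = (l - 3)*(l - 2)^2*(l + 2)^2*(l^2 - 2*l - 8) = (l - 3)*(l - 2)^2*(l + 2)^3*(l - 4)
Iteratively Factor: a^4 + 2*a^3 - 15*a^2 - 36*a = (a + 3)*(a^3 - a^2 - 12*a) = (a - 4)*(a + 3)*(a^2 + 3*a) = (a - 4)*(a + 3)^2*(a)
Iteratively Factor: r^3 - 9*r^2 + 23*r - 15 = (r - 5)*(r^2 - 4*r + 3) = (r - 5)*(r - 3)*(r - 1)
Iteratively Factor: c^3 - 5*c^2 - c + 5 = (c + 1)*(c^2 - 6*c + 5) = (c - 1)*(c + 1)*(c - 5)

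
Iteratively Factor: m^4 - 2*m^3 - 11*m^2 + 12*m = (m - 1)*(m^3 - m^2 - 12*m) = (m - 4)*(m - 1)*(m^2 + 3*m) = (m - 4)*(m - 1)*(m + 3)*(m)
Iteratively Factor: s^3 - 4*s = (s + 2)*(s^2 - 2*s) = s*(s + 2)*(s - 2)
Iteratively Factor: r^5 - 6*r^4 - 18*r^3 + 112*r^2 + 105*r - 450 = (r - 5)*(r^4 - r^3 - 23*r^2 - 3*r + 90) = (r - 5)*(r + 3)*(r^3 - 4*r^2 - 11*r + 30) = (r - 5)*(r + 3)^2*(r^2 - 7*r + 10) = (r - 5)^2*(r + 3)^2*(r - 2)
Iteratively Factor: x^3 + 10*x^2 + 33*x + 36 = (x + 3)*(x^2 + 7*x + 12) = (x + 3)*(x + 4)*(x + 3)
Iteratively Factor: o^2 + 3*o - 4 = (o + 4)*(o - 1)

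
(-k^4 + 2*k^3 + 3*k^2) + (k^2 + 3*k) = -k^4 + 2*k^3 + 4*k^2 + 3*k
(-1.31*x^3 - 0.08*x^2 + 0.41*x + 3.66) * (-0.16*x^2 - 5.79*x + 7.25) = 0.2096*x^5 + 7.5977*x^4 - 9.0999*x^3 - 3.5395*x^2 - 18.2189*x + 26.535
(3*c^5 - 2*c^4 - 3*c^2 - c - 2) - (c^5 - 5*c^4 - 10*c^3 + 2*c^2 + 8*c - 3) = 2*c^5 + 3*c^4 + 10*c^3 - 5*c^2 - 9*c + 1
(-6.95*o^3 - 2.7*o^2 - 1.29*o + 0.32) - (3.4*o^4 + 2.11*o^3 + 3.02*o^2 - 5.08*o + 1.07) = -3.4*o^4 - 9.06*o^3 - 5.72*o^2 + 3.79*o - 0.75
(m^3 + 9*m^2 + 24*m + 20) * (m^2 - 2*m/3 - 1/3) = m^5 + 25*m^4/3 + 53*m^3/3 + m^2 - 64*m/3 - 20/3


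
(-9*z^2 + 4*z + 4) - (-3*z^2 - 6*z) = -6*z^2 + 10*z + 4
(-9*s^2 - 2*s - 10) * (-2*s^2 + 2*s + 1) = 18*s^4 - 14*s^3 + 7*s^2 - 22*s - 10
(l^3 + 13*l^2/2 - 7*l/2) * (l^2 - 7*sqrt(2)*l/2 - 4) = l^5 - 7*sqrt(2)*l^4/2 + 13*l^4/2 - 91*sqrt(2)*l^3/4 - 15*l^3/2 - 26*l^2 + 49*sqrt(2)*l^2/4 + 14*l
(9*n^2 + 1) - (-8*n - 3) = 9*n^2 + 8*n + 4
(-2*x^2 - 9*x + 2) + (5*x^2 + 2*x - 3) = 3*x^2 - 7*x - 1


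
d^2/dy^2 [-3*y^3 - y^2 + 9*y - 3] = -18*y - 2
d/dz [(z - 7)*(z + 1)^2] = (z + 1)*(3*z - 13)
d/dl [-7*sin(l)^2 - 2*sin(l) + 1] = -2*(7*sin(l) + 1)*cos(l)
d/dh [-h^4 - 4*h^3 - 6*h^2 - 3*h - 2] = -4*h^3 - 12*h^2 - 12*h - 3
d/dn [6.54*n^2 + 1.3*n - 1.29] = 13.08*n + 1.3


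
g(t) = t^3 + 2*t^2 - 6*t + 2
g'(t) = 3*t^2 + 4*t - 6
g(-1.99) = 13.98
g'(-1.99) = -2.08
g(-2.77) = 12.71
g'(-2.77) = 5.94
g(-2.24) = 14.24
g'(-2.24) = 0.09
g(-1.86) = 13.64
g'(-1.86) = -3.06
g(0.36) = 0.15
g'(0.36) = -4.17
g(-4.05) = -7.33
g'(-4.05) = 27.01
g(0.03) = 1.82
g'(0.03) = -5.88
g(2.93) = 26.74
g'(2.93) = 31.47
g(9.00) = 839.00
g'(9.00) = 273.00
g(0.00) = 2.00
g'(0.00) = -6.00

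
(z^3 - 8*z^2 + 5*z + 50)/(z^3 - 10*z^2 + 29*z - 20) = (z^2 - 3*z - 10)/(z^2 - 5*z + 4)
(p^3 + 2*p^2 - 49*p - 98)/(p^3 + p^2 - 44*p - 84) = (p + 7)/(p + 6)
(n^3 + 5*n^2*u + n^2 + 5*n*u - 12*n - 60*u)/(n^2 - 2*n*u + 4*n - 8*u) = (-n^2 - 5*n*u + 3*n + 15*u)/(-n + 2*u)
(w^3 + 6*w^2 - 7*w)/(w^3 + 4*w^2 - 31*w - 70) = w*(w - 1)/(w^2 - 3*w - 10)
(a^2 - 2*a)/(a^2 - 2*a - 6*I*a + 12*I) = a/(a - 6*I)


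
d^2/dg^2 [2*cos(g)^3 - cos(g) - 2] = (18*sin(g)^2 - 5)*cos(g)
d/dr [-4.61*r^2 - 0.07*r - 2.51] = -9.22*r - 0.07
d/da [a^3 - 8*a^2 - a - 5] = 3*a^2 - 16*a - 1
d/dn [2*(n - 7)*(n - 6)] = 4*n - 26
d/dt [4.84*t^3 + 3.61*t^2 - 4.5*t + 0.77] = 14.52*t^2 + 7.22*t - 4.5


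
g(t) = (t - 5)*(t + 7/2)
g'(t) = 2*t - 3/2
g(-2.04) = -10.28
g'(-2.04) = -5.58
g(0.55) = -18.02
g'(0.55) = -0.40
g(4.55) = -3.62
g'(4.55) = 7.60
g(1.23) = -17.83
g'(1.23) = 0.96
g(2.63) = -14.53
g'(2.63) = 3.76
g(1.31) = -17.75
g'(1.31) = 1.12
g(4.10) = -6.84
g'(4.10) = 6.70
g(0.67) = -18.06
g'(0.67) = -0.16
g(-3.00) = -4.00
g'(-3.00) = -7.50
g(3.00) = -13.00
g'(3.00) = 4.50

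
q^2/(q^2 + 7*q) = q/(q + 7)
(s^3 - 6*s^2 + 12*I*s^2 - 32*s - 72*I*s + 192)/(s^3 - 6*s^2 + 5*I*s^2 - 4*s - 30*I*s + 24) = (s + 8*I)/(s + I)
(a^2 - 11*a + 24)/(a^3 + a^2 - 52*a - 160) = (a - 3)/(a^2 + 9*a + 20)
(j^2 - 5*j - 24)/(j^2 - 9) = (j - 8)/(j - 3)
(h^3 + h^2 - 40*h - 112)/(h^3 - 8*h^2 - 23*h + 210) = (h^2 + 8*h + 16)/(h^2 - h - 30)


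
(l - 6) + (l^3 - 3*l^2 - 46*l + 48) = l^3 - 3*l^2 - 45*l + 42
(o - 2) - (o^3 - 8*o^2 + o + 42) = -o^3 + 8*o^2 - 44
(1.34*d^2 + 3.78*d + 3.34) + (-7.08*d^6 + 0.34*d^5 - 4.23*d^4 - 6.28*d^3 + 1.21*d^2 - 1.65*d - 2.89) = -7.08*d^6 + 0.34*d^5 - 4.23*d^4 - 6.28*d^3 + 2.55*d^2 + 2.13*d + 0.45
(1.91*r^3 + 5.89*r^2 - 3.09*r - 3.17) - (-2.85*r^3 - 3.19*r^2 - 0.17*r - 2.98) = 4.76*r^3 + 9.08*r^2 - 2.92*r - 0.19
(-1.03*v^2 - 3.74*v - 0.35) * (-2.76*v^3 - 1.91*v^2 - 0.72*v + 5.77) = 2.8428*v^5 + 12.2897*v^4 + 8.851*v^3 - 2.5818*v^2 - 21.3278*v - 2.0195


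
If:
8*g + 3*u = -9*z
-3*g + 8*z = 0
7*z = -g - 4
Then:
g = -32/29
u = 364/87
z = -12/29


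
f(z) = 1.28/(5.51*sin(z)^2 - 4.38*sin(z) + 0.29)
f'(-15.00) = -0.38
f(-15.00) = 0.23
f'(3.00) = -75.06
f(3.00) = -5.86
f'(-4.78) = -0.29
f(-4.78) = 0.91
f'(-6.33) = 24.35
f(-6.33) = 2.52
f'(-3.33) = -25.63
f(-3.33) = -3.80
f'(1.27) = -1.82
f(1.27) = 1.13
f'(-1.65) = -0.02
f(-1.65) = 0.13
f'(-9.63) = -19.15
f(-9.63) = -3.42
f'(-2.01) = -0.10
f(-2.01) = 0.15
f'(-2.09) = -0.13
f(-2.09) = 0.16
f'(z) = 1.28*(-11.02*sin(z)*cos(z) + 4.38*cos(z))/(5.51*sin(z)^2 - 4.38*sin(z) + 0.29)^2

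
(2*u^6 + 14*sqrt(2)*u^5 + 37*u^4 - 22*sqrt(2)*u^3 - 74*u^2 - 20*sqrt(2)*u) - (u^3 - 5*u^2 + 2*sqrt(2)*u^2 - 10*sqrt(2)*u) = 2*u^6 + 14*sqrt(2)*u^5 + 37*u^4 - 22*sqrt(2)*u^3 - u^3 - 69*u^2 - 2*sqrt(2)*u^2 - 10*sqrt(2)*u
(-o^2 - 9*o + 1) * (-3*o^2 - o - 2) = 3*o^4 + 28*o^3 + 8*o^2 + 17*o - 2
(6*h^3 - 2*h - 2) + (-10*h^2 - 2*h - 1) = 6*h^3 - 10*h^2 - 4*h - 3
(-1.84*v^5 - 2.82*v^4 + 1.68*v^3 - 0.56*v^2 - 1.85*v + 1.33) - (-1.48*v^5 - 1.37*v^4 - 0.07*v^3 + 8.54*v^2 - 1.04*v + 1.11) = -0.36*v^5 - 1.45*v^4 + 1.75*v^3 - 9.1*v^2 - 0.81*v + 0.22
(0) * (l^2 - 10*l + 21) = 0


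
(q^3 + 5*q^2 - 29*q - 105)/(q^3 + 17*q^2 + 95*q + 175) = (q^2 - 2*q - 15)/(q^2 + 10*q + 25)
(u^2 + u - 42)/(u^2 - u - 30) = (u + 7)/(u + 5)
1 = 1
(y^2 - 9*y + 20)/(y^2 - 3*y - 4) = (y - 5)/(y + 1)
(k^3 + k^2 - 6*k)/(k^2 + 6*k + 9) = k*(k - 2)/(k + 3)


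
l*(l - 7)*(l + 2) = l^3 - 5*l^2 - 14*l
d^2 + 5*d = d*(d + 5)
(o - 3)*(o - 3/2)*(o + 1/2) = o^3 - 4*o^2 + 9*o/4 + 9/4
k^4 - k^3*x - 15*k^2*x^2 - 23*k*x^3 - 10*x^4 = (k - 5*x)*(k + x)^2*(k + 2*x)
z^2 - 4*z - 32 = (z - 8)*(z + 4)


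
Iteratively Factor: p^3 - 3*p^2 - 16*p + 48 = (p - 3)*(p^2 - 16) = (p - 3)*(p + 4)*(p - 4)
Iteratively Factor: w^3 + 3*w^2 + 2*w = (w + 1)*(w^2 + 2*w) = (w + 1)*(w + 2)*(w)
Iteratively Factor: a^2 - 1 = (a + 1)*(a - 1)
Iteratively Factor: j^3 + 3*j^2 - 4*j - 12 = (j + 3)*(j^2 - 4) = (j - 2)*(j + 3)*(j + 2)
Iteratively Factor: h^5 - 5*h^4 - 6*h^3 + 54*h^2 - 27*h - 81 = (h + 3)*(h^4 - 8*h^3 + 18*h^2 - 27) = (h - 3)*(h + 3)*(h^3 - 5*h^2 + 3*h + 9) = (h - 3)*(h + 1)*(h + 3)*(h^2 - 6*h + 9) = (h - 3)^2*(h + 1)*(h + 3)*(h - 3)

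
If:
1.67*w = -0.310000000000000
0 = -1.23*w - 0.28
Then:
No Solution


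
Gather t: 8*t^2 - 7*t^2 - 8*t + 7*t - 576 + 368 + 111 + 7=t^2 - t - 90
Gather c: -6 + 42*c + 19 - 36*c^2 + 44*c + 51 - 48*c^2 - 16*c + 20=-84*c^2 + 70*c + 84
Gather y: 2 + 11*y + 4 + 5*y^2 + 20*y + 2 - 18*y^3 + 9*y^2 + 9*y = -18*y^3 + 14*y^2 + 40*y + 8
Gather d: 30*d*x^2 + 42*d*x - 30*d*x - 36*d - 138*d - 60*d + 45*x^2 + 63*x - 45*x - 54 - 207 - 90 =d*(30*x^2 + 12*x - 234) + 45*x^2 + 18*x - 351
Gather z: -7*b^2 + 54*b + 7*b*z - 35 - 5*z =-7*b^2 + 54*b + z*(7*b - 5) - 35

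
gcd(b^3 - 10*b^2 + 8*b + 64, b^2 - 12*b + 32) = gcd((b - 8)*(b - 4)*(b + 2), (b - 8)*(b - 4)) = b^2 - 12*b + 32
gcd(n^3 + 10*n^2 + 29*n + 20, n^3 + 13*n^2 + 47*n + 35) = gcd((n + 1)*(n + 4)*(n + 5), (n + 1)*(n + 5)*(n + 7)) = n^2 + 6*n + 5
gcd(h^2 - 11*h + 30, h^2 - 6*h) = h - 6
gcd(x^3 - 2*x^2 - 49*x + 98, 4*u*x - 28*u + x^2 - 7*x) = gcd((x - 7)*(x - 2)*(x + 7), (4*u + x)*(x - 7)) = x - 7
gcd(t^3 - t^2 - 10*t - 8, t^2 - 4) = t + 2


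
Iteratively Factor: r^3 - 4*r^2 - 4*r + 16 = (r + 2)*(r^2 - 6*r + 8) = (r - 4)*(r + 2)*(r - 2)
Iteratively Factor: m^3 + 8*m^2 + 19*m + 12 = (m + 4)*(m^2 + 4*m + 3) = (m + 1)*(m + 4)*(m + 3)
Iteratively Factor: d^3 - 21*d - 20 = (d + 4)*(d^2 - 4*d - 5) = (d - 5)*(d + 4)*(d + 1)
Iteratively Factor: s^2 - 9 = (s + 3)*(s - 3)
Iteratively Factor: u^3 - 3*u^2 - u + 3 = (u - 3)*(u^2 - 1) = (u - 3)*(u + 1)*(u - 1)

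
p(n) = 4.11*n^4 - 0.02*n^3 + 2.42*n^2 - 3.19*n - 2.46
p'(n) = 16.44*n^3 - 0.06*n^2 + 4.84*n - 3.19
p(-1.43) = 24.30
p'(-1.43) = -58.31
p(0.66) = -2.74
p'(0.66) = 4.70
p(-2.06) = 88.57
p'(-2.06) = -157.13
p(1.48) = 17.77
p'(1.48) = 57.14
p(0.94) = -0.13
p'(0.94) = 14.96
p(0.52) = -3.17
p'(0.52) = 1.62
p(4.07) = 1151.06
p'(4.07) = 1123.89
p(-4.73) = 2126.13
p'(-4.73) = -1767.17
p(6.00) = 5387.76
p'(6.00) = 3574.73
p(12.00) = 85498.14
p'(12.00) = 28454.57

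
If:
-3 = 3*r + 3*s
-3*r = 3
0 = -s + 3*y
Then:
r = -1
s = 0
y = 0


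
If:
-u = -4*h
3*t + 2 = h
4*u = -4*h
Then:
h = 0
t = -2/3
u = 0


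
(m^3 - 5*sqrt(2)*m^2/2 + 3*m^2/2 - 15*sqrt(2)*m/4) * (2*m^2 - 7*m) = 2*m^5 - 5*sqrt(2)*m^4 - 4*m^4 - 21*m^3/2 + 10*sqrt(2)*m^3 + 105*sqrt(2)*m^2/4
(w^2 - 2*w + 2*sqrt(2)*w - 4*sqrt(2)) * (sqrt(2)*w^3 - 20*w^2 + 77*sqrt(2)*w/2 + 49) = sqrt(2)*w^5 - 16*w^4 - 2*sqrt(2)*w^4 - 3*sqrt(2)*w^3/2 + 32*w^3 + 3*sqrt(2)*w^2 + 203*w^2 - 406*w + 98*sqrt(2)*w - 196*sqrt(2)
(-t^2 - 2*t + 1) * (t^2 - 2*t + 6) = -t^4 - t^2 - 14*t + 6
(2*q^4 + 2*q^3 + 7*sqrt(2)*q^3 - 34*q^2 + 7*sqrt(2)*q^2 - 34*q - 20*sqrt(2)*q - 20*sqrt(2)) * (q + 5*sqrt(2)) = 2*q^5 + 2*q^4 + 17*sqrt(2)*q^4 + 17*sqrt(2)*q^3 + 36*q^3 - 190*sqrt(2)*q^2 + 36*q^2 - 190*sqrt(2)*q - 200*q - 200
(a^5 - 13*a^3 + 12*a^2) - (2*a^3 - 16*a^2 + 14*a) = a^5 - 15*a^3 + 28*a^2 - 14*a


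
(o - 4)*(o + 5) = o^2 + o - 20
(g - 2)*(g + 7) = g^2 + 5*g - 14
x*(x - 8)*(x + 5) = x^3 - 3*x^2 - 40*x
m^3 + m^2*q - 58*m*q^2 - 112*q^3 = (m - 8*q)*(m + 2*q)*(m + 7*q)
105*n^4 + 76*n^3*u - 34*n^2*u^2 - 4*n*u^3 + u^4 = (-7*n + u)*(-3*n + u)*(n + u)*(5*n + u)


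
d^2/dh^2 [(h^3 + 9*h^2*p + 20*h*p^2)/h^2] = 40*p^2/h^3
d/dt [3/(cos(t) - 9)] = 3*sin(t)/(cos(t) - 9)^2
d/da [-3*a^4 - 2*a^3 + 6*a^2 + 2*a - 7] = -12*a^3 - 6*a^2 + 12*a + 2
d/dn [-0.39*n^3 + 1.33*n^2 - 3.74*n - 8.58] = -1.17*n^2 + 2.66*n - 3.74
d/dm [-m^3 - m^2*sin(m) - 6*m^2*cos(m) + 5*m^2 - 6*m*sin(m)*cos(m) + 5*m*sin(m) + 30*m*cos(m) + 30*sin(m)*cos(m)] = 6*m^2*sin(m) - m^2*cos(m) - 3*m^2 - 32*m*sin(m) - 7*m*cos(m) - 6*m*cos(2*m) + 10*m + 5*sin(m) - 3*sin(2*m) + 30*cos(m) + 30*cos(2*m)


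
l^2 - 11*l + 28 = (l - 7)*(l - 4)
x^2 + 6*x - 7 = (x - 1)*(x + 7)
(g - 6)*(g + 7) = g^2 + g - 42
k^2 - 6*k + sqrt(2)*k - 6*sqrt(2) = (k - 6)*(k + sqrt(2))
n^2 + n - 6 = (n - 2)*(n + 3)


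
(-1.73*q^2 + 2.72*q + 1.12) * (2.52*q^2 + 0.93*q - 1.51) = -4.3596*q^4 + 5.2455*q^3 + 7.9643*q^2 - 3.0656*q - 1.6912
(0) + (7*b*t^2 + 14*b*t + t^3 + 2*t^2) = 7*b*t^2 + 14*b*t + t^3 + 2*t^2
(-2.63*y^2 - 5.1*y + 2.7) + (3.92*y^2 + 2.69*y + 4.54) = 1.29*y^2 - 2.41*y + 7.24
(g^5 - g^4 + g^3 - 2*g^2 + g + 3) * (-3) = -3*g^5 + 3*g^4 - 3*g^3 + 6*g^2 - 3*g - 9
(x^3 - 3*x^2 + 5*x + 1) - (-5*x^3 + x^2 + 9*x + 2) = 6*x^3 - 4*x^2 - 4*x - 1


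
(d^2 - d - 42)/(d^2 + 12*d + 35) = (d^2 - d - 42)/(d^2 + 12*d + 35)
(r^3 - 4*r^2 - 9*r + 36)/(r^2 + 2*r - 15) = (r^2 - r - 12)/(r + 5)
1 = 1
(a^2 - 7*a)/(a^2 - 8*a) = (a - 7)/(a - 8)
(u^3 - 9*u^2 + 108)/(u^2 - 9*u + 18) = (u^2 - 3*u - 18)/(u - 3)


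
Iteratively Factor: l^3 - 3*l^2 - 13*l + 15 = (l - 5)*(l^2 + 2*l - 3) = (l - 5)*(l + 3)*(l - 1)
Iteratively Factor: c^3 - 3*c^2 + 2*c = (c - 2)*(c^2 - c) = (c - 2)*(c - 1)*(c)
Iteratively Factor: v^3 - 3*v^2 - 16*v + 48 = (v + 4)*(v^2 - 7*v + 12) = (v - 3)*(v + 4)*(v - 4)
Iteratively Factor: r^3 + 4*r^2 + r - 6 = (r + 3)*(r^2 + r - 2) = (r - 1)*(r + 3)*(r + 2)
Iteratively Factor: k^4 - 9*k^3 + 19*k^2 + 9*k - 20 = (k - 1)*(k^3 - 8*k^2 + 11*k + 20) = (k - 1)*(k + 1)*(k^2 - 9*k + 20) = (k - 5)*(k - 1)*(k + 1)*(k - 4)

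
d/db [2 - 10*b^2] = -20*b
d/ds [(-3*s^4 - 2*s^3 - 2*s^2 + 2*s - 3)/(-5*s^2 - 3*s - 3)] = (30*s^5 + 37*s^4 + 48*s^3 + 34*s^2 - 18*s - 15)/(25*s^4 + 30*s^3 + 39*s^2 + 18*s + 9)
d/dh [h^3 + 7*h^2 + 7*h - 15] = 3*h^2 + 14*h + 7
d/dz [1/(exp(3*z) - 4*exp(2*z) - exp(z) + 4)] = (-3*exp(2*z) + 8*exp(z) + 1)*exp(z)/(exp(3*z) - 4*exp(2*z) - exp(z) + 4)^2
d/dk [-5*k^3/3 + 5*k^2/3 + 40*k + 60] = -5*k^2 + 10*k/3 + 40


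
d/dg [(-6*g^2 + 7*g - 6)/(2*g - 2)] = (-6*g^2 + 12*g - 1)/(2*(g^2 - 2*g + 1))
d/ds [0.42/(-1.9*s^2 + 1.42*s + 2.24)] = (1.596*s - 0.5964)/(-1.9*s^2 + 1.42*s + 2.24)^2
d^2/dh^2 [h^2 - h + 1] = 2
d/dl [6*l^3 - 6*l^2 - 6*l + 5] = 18*l^2 - 12*l - 6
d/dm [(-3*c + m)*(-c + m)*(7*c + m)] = -25*c^2 + 6*c*m + 3*m^2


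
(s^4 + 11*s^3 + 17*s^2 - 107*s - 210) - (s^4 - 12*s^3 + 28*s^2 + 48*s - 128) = 23*s^3 - 11*s^2 - 155*s - 82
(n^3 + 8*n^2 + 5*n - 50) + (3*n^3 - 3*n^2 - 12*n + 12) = 4*n^3 + 5*n^2 - 7*n - 38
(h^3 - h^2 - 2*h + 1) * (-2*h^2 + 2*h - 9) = -2*h^5 + 4*h^4 - 7*h^3 + 3*h^2 + 20*h - 9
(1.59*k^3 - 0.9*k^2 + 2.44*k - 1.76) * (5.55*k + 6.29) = 8.8245*k^4 + 5.0061*k^3 + 7.881*k^2 + 5.5796*k - 11.0704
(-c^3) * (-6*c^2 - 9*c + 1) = 6*c^5 + 9*c^4 - c^3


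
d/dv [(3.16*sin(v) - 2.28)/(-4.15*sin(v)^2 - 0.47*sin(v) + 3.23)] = (13.114*sin(v)^2 - 18.924*sin(v) + 9.1352)*cos(v)/(17.2225*sin(v)^4 + 3.901*sin(v)^3 - 26.5881*sin(v)^2 - 3.0362*sin(v) + 10.4329)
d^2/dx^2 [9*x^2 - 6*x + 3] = 18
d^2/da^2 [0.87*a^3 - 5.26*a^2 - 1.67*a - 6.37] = 5.22*a - 10.52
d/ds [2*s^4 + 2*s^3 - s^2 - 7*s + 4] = 8*s^3 + 6*s^2 - 2*s - 7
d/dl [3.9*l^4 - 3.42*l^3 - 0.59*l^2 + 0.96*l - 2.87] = 15.6*l^3 - 10.26*l^2 - 1.18*l + 0.96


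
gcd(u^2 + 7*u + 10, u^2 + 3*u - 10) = u + 5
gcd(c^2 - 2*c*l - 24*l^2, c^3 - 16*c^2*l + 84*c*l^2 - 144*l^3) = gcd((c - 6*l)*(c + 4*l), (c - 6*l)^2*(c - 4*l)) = c - 6*l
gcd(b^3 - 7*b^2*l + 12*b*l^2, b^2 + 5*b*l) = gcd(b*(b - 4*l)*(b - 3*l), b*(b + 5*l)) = b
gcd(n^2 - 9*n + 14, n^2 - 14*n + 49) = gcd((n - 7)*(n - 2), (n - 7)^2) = n - 7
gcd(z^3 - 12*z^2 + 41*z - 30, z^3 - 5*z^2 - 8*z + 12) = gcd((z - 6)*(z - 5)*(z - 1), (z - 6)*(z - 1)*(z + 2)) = z^2 - 7*z + 6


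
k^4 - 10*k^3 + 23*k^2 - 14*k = k*(k - 7)*(k - 2)*(k - 1)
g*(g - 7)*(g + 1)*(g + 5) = g^4 - g^3 - 37*g^2 - 35*g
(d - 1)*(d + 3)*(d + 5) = d^3 + 7*d^2 + 7*d - 15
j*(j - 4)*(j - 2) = j^3 - 6*j^2 + 8*j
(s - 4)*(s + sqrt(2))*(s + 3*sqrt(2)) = s^3 - 4*s^2 + 4*sqrt(2)*s^2 - 16*sqrt(2)*s + 6*s - 24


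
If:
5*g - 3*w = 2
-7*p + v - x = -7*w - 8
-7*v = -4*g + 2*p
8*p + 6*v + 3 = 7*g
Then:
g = 132*x/1069 - 899/1069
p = 75*x/1069 - 1021/1069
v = 54*x/1069 - 222/1069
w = 220*x/1069 - 2211/1069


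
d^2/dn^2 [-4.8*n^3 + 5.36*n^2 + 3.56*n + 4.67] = 10.72 - 28.8*n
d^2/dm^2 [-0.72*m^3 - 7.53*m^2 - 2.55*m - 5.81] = -4.32*m - 15.06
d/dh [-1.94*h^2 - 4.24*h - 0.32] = -3.88*h - 4.24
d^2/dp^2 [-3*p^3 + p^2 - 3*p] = 2 - 18*p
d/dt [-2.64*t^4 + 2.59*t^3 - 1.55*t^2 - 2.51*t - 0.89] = -10.56*t^3 + 7.77*t^2 - 3.1*t - 2.51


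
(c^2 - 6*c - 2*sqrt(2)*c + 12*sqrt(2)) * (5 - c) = -c^3 + 2*sqrt(2)*c^2 + 11*c^2 - 22*sqrt(2)*c - 30*c + 60*sqrt(2)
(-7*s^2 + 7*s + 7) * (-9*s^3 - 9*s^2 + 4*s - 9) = 63*s^5 - 154*s^3 + 28*s^2 - 35*s - 63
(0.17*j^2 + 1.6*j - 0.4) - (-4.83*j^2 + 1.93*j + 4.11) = 5.0*j^2 - 0.33*j - 4.51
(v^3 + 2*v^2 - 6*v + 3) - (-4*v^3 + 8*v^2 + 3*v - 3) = 5*v^3 - 6*v^2 - 9*v + 6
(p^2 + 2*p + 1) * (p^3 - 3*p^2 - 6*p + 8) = p^5 - p^4 - 11*p^3 - 7*p^2 + 10*p + 8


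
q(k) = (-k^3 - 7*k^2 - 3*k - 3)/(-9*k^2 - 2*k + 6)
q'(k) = (18*k + 2)*(-k^3 - 7*k^2 - 3*k - 3)/(-9*k^2 - 2*k + 6)^2 + (-3*k^2 - 14*k - 3)/(-9*k^2 - 2*k + 6)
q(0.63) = -6.78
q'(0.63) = -88.58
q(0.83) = 5.85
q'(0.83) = -44.32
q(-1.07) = 3.04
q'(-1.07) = 20.30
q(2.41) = 1.27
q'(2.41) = -0.07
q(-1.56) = 0.90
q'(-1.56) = 0.94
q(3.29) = 1.27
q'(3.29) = 0.04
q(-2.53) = 0.52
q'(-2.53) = 0.20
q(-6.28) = 0.04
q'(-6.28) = 0.11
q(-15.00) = -0.93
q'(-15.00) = 0.11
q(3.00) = 1.26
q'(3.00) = 0.02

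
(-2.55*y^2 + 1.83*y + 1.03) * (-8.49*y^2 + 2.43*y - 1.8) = 21.6495*y^4 - 21.7332*y^3 + 0.2922*y^2 - 0.7911*y - 1.854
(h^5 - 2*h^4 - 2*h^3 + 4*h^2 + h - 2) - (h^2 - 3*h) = h^5 - 2*h^4 - 2*h^3 + 3*h^2 + 4*h - 2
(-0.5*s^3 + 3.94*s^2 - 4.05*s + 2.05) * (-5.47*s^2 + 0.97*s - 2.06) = 2.735*s^5 - 22.0368*s^4 + 27.0053*s^3 - 23.2584*s^2 + 10.3315*s - 4.223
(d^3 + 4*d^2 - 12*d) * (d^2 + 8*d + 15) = d^5 + 12*d^4 + 35*d^3 - 36*d^2 - 180*d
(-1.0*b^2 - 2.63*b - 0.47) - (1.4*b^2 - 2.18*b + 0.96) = -2.4*b^2 - 0.45*b - 1.43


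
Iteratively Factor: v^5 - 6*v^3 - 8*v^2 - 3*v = (v + 1)*(v^4 - v^3 - 5*v^2 - 3*v) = (v + 1)^2*(v^3 - 2*v^2 - 3*v) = (v - 3)*(v + 1)^2*(v^2 + v) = (v - 3)*(v + 1)^3*(v)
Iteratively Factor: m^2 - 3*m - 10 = (m - 5)*(m + 2)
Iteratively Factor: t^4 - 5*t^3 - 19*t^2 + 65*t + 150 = (t - 5)*(t^3 - 19*t - 30) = (t - 5)*(t + 3)*(t^2 - 3*t - 10) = (t - 5)^2*(t + 3)*(t + 2)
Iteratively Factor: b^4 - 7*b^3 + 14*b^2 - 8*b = (b)*(b^3 - 7*b^2 + 14*b - 8) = b*(b - 2)*(b^2 - 5*b + 4) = b*(b - 4)*(b - 2)*(b - 1)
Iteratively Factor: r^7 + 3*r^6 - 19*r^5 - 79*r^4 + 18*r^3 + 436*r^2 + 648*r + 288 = (r + 2)*(r^6 + r^5 - 21*r^4 - 37*r^3 + 92*r^2 + 252*r + 144) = (r - 3)*(r + 2)*(r^5 + 4*r^4 - 9*r^3 - 64*r^2 - 100*r - 48) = (r - 4)*(r - 3)*(r + 2)*(r^4 + 8*r^3 + 23*r^2 + 28*r + 12) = (r - 4)*(r - 3)*(r + 1)*(r + 2)*(r^3 + 7*r^2 + 16*r + 12) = (r - 4)*(r - 3)*(r + 1)*(r + 2)*(r + 3)*(r^2 + 4*r + 4) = (r - 4)*(r - 3)*(r + 1)*(r + 2)^2*(r + 3)*(r + 2)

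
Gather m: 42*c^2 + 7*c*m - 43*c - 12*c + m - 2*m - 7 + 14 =42*c^2 - 55*c + m*(7*c - 1) + 7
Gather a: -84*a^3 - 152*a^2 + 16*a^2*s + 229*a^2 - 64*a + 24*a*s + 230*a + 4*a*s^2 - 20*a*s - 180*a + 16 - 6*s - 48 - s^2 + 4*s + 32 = -84*a^3 + a^2*(16*s + 77) + a*(4*s^2 + 4*s - 14) - s^2 - 2*s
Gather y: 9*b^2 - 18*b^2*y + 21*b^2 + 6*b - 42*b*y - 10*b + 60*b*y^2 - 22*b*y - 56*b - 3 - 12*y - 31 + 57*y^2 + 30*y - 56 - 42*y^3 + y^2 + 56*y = 30*b^2 - 60*b - 42*y^3 + y^2*(60*b + 58) + y*(-18*b^2 - 64*b + 74) - 90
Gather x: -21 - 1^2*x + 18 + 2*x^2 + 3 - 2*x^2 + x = 0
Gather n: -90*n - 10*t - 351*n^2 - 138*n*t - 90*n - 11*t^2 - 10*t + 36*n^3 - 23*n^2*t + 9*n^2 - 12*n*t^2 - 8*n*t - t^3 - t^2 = 36*n^3 + n^2*(-23*t - 342) + n*(-12*t^2 - 146*t - 180) - t^3 - 12*t^2 - 20*t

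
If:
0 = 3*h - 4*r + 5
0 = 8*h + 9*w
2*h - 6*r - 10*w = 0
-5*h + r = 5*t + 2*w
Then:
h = 27/23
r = 49/23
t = -38/115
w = -24/23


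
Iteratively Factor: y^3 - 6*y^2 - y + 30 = (y - 5)*(y^2 - y - 6) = (y - 5)*(y + 2)*(y - 3)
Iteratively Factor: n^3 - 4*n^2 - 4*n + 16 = (n + 2)*(n^2 - 6*n + 8) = (n - 2)*(n + 2)*(n - 4)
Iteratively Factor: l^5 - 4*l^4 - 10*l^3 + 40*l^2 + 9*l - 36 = (l - 4)*(l^4 - 10*l^2 + 9) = (l - 4)*(l - 1)*(l^3 + l^2 - 9*l - 9) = (l - 4)*(l - 1)*(l + 1)*(l^2 - 9) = (l - 4)*(l - 1)*(l + 1)*(l + 3)*(l - 3)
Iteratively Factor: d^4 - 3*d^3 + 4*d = (d + 1)*(d^3 - 4*d^2 + 4*d) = (d - 2)*(d + 1)*(d^2 - 2*d) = d*(d - 2)*(d + 1)*(d - 2)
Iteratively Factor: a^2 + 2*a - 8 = (a - 2)*(a + 4)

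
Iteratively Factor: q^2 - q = (q - 1)*(q)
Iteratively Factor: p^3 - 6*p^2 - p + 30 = (p - 5)*(p^2 - p - 6) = (p - 5)*(p - 3)*(p + 2)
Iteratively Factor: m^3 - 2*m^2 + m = (m)*(m^2 - 2*m + 1) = m*(m - 1)*(m - 1)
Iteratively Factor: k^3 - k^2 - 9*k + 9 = (k + 3)*(k^2 - 4*k + 3) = (k - 3)*(k + 3)*(k - 1)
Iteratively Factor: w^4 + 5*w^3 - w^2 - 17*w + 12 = (w - 1)*(w^3 + 6*w^2 + 5*w - 12) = (w - 1)*(w + 3)*(w^2 + 3*w - 4) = (w - 1)^2*(w + 3)*(w + 4)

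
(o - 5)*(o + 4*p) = o^2 + 4*o*p - 5*o - 20*p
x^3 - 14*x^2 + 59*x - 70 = (x - 7)*(x - 5)*(x - 2)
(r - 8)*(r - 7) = r^2 - 15*r + 56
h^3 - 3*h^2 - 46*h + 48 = (h - 8)*(h - 1)*(h + 6)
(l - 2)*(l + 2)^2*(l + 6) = l^4 + 8*l^3 + 8*l^2 - 32*l - 48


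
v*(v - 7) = v^2 - 7*v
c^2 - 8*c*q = c*(c - 8*q)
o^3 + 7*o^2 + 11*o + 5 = (o + 1)^2*(o + 5)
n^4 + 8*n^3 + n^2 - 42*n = n*(n - 2)*(n + 3)*(n + 7)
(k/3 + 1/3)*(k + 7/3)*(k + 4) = k^3/3 + 22*k^2/9 + 47*k/9 + 28/9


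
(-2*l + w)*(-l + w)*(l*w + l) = 2*l^3*w + 2*l^3 - 3*l^2*w^2 - 3*l^2*w + l*w^3 + l*w^2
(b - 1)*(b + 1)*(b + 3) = b^3 + 3*b^2 - b - 3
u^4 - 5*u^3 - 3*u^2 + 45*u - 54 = (u - 3)^2*(u - 2)*(u + 3)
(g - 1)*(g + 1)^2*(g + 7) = g^4 + 8*g^3 + 6*g^2 - 8*g - 7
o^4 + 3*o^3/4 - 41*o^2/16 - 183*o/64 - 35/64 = (o - 7/4)*(o + 1/4)*(o + 1)*(o + 5/4)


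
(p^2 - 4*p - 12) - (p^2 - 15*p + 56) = 11*p - 68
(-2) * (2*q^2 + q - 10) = -4*q^2 - 2*q + 20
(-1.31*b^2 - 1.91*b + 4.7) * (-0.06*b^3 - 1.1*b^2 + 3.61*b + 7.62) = 0.0786*b^5 + 1.5556*b^4 - 2.9101*b^3 - 22.0473*b^2 + 2.4128*b + 35.814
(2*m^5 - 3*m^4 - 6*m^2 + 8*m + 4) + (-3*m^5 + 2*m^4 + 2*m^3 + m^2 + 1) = -m^5 - m^4 + 2*m^3 - 5*m^2 + 8*m + 5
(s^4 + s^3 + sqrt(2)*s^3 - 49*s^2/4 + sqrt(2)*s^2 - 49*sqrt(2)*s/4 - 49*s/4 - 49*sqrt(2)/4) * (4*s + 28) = 4*s^5 + 4*sqrt(2)*s^4 + 32*s^4 - 21*s^3 + 32*sqrt(2)*s^3 - 392*s^2 - 21*sqrt(2)*s^2 - 392*sqrt(2)*s - 343*s - 343*sqrt(2)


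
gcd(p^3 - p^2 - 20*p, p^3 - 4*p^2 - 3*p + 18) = 1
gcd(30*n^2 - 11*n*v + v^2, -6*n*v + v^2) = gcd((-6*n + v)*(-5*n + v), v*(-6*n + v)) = -6*n + v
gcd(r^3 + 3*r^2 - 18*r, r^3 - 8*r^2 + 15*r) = r^2 - 3*r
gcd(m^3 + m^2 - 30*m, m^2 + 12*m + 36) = m + 6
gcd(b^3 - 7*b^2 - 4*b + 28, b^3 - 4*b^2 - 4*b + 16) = b^2 - 4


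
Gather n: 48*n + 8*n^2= 8*n^2 + 48*n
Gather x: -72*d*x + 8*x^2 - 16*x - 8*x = 8*x^2 + x*(-72*d - 24)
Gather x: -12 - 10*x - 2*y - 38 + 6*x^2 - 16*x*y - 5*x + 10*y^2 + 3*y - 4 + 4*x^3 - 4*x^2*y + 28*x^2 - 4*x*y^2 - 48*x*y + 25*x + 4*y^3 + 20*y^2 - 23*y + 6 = 4*x^3 + x^2*(34 - 4*y) + x*(-4*y^2 - 64*y + 10) + 4*y^3 + 30*y^2 - 22*y - 48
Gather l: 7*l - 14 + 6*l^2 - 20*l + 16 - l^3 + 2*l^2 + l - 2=-l^3 + 8*l^2 - 12*l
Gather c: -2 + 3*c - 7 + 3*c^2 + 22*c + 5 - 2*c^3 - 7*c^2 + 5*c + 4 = -2*c^3 - 4*c^2 + 30*c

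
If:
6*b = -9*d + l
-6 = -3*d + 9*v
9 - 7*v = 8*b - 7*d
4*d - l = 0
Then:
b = 205/204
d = -41/34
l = -82/17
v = -109/102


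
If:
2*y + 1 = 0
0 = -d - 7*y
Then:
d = 7/2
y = -1/2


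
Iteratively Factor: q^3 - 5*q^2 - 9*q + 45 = (q + 3)*(q^2 - 8*q + 15) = (q - 5)*(q + 3)*(q - 3)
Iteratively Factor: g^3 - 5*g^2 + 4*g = (g - 4)*(g^2 - g) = g*(g - 4)*(g - 1)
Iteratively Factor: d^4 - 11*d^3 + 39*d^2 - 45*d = (d - 3)*(d^3 - 8*d^2 + 15*d) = (d - 3)^2*(d^2 - 5*d) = d*(d - 3)^2*(d - 5)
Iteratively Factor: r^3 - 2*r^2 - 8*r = (r - 4)*(r^2 + 2*r) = r*(r - 4)*(r + 2)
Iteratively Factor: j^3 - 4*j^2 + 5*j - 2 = (j - 1)*(j^2 - 3*j + 2) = (j - 2)*(j - 1)*(j - 1)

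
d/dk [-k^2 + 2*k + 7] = 2 - 2*k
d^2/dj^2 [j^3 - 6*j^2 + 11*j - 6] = 6*j - 12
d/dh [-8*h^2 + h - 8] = 1 - 16*h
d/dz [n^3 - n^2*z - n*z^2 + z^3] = -n^2 - 2*n*z + 3*z^2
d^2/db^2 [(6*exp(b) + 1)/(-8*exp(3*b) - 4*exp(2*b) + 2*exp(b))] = (-384*exp(5*b) - 288*exp(4*b) - 208*exp(3*b) - 20*exp(2*b) + 6*exp(b) - 1)*exp(-b)/(2*(64*exp(6*b) + 96*exp(5*b) - 40*exp(3*b) + 6*exp(b) - 1))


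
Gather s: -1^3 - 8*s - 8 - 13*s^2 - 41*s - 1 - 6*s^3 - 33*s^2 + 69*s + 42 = -6*s^3 - 46*s^2 + 20*s + 32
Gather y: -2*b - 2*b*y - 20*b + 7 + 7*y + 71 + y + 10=-22*b + y*(8 - 2*b) + 88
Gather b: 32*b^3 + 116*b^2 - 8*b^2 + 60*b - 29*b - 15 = 32*b^3 + 108*b^2 + 31*b - 15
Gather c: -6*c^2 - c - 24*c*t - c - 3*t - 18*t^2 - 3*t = -6*c^2 + c*(-24*t - 2) - 18*t^2 - 6*t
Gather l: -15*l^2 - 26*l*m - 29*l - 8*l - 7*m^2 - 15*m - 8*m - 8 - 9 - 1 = -15*l^2 + l*(-26*m - 37) - 7*m^2 - 23*m - 18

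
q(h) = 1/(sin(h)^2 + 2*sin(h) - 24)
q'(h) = (-2*sin(h)*cos(h) - 2*cos(h))/(sin(h)^2 + 2*sin(h) - 24)^2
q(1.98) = -0.05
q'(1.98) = 0.00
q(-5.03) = -0.05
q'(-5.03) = -0.00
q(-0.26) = -0.04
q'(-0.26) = -0.00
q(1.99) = -0.05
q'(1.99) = 0.00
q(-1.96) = -0.04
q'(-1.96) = 0.00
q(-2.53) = -0.04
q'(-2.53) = 0.00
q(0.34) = -0.04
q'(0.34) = -0.00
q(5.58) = -0.04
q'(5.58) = -0.00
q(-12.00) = -0.04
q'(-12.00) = -0.00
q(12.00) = -0.04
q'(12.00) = 0.00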